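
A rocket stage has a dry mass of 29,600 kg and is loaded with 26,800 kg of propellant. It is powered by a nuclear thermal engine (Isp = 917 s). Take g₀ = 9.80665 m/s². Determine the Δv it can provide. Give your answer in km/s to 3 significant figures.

Δv ≈ 5.80 km/s

v_e = Isp · g₀ = 917 × 9.80665 = 8992.7 m/s.
m₀ = m_dry + m_prop = 29,600 + 26,800 = 56,400 kg.
From the ideal rocket equation, Δv = v_e · ln(m₀/m_f) = 8992.7 × ln(1.905) = 8992.7 × 0.6447 ≈ 5797.5 m/s.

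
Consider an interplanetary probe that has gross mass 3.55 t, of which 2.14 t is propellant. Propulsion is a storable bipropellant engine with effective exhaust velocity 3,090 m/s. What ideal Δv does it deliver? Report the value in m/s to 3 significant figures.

Δv ≈ 2850 m/s

m_f = m₀ − m_prop = 3.55 − 2.14 = 1.41 t.
Rocket equation: Δv = v_e · ln(m₀/m_f) = 3090.0 × ln(2.518) = 3090.0 × 0.9234 ≈ 2853.2 m/s.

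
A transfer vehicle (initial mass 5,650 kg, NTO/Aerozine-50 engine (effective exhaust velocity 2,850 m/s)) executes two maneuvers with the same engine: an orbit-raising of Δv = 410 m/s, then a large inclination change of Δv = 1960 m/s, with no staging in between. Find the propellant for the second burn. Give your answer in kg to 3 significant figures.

propellant for the second burn ≈ 2430 kg

After the first burn: m = 5650 × exp(−410/2850.0) = 5650 × 0.86601 = 4,892.96 kg.
After the second burn: m = 4,892.96 × exp(−1960/2850.0) = 4,892.96 × 0.50272 = 2,459.79 kg.
Second-burn propellant = 4,892.96 − 2,459.79 = 2,433.17 kg.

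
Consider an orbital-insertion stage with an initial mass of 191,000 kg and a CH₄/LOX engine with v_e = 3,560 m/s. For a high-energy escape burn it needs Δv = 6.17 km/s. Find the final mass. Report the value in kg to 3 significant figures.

m₀/m_f = exp(Δv / v_e) = exp(6170 / 3560.0) = exp(1.7331) = 5.6584.
m_f = m₀ / 5.6584 = 191,000 / 5.6584 = 33,755.1 kg.

final mass ≈ 33800 kg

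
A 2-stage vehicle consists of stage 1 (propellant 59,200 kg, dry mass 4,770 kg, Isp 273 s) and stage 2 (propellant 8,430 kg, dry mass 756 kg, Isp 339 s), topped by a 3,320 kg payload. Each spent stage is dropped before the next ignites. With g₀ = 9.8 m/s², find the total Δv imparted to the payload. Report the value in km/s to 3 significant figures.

Ignition mass of stage 1 = 59,200+4,770 + 8,430+756 + 3,320 = 76,476 kg.
Stage 1: m₀ = 76,476 kg, m_f = 76,476 − 59,200 = 17,276 kg; Δv = 273×9.8×ln(4.427) = 2675.4×1.4877 ≈ 3980 m/s.
Stage 2: m₀ = 12,506 kg, m_f = 12,506 − 8,430 = 4,076 kg; Δv = 339×9.8×ln(3.068) = 3322.2×1.1211 ≈ 3724 m/s.
Total Δv = 3980 + 3724 = 7704 m/s.

Δv ≈ 7.70 km/s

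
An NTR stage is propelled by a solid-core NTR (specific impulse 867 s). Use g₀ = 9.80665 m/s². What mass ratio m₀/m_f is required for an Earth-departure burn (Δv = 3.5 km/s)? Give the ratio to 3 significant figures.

mass ratio ≈ 1.51

v_e = Isp · g₀ = 867 × 9.80665 = 8502.4 m/s.
m₀/m_f = exp(Δv / v_e) = exp(3500 / 8502.4) = exp(0.4117) = 1.5093.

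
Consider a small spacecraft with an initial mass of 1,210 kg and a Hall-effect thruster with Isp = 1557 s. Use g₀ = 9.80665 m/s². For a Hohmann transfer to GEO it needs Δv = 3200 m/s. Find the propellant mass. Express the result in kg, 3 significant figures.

v_e = Isp · g₀ = 1557 × 9.80665 = 15269.0 m/s.
Using Δv = v_e ln(m₀/m_f): m₀/m_f = exp(Δv / v_e) = exp(3200 / 15269.0) = exp(0.2096) = 1.2332.
m_f = 1,210 / 1.2332 = 981.187 kg, so propellant = m₀ − m_f = 1,210 − 981.187 = 228.813 kg.

propellant mass ≈ 229 kg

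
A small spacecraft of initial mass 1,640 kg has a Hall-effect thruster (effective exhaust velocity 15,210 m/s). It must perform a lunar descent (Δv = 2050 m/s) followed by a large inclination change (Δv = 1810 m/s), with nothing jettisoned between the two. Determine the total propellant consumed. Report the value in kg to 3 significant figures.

total propellant consumed ≈ 368 kg

After the first burn: m = 1640 × exp(−2050/15210.0) = 1640 × 0.87391 = 1,433.21 kg.
After the second burn: m = 1,433.21 × exp(−1810/15210.0) = 1,433.21 × 0.88781 = 1,272.42 kg.
Total propellant = m₀ − m_final = 1640 − 1,272.42 = 367.58 kg.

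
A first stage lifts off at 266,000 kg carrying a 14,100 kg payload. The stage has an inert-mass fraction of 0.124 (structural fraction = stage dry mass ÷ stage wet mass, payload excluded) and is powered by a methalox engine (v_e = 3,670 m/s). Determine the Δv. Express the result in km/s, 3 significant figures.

Δv ≈ 6.49 km/s

Stage wet mass = m₀ − payload = 266,000 − 14,100 = 251,900 kg.
Stage dry mass = ε × stage wet mass = 0.124 × 251,900 = 31,235.6 kg.
Burnout mass m_f = stage dry + payload = 31,235.6 + 14,100 = 45,335.6 kg.
From the ideal rocket equation, Δv = v_e · ln(266,000/45,335.6) = 3670.0 × ln(5.867) = 3670.0 × 1.7694 ≈ 6494 m/s.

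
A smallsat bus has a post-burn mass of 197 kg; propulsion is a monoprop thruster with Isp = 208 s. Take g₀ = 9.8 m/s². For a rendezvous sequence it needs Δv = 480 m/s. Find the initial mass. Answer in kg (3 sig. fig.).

initial mass ≈ 249 kg

v_e = Isp · g₀ = 208 × 9.8 = 2038.4 m/s.
Using Δv = v_e ln(m₀/m_f): m₀/m_f = exp(Δv / v_e) = exp(480 / 2038.4) = exp(0.2355) = 1.2655.
m₀ = m_f × 1.2655 = 197 × 1.2655 = 249.304 kg.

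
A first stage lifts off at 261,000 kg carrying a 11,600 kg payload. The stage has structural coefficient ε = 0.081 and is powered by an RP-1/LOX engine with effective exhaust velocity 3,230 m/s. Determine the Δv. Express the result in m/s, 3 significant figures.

Δv ≈ 6800 m/s

Stage wet mass = m₀ − payload = 261,000 − 11,600 = 249,400 kg.
Stage dry mass = ε × stage wet mass = 0.081 × 249,400 = 20,201.4 kg.
Burnout mass m_f = stage dry + payload = 20,201.4 + 11,600 = 31,801.4 kg.
Δv = v_e · ln(261,000/31,801.4) = 3230.0 × ln(8.207) = 3230.0 × 2.1050 ≈ 6799 m/s.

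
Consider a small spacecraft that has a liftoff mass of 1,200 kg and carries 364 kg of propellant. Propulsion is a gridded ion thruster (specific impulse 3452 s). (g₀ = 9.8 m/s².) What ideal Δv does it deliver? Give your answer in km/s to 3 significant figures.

v_e = Isp · g₀ = 3452 × 9.8 = 33829.6 m/s.
m_f = m₀ − m_prop = 1,200 − 364 = 836 kg.
By the Tsiolkovsky rocket equation, Δv = v_e · ln(m₀/m_f) = 33829.6 × ln(1.435) = 33829.6 × 0.3614 ≈ 12227.6 m/s.

Δv ≈ 12.2 km/s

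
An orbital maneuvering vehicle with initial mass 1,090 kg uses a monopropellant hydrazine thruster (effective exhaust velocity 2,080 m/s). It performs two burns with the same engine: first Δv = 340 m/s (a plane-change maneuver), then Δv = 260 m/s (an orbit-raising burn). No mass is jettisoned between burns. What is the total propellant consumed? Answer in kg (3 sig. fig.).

After the first burn: m = 1090 × exp(−340/2080.0) = 1090 × 0.84920 = 925.628 kg.
After the second burn: m = 925.628 × exp(−260/2080.0) = 925.628 × 0.88250 = 816.867 kg.
Total propellant = m₀ − m_final = 1090 − 816.867 = 273.133 kg.

total propellant consumed ≈ 273 kg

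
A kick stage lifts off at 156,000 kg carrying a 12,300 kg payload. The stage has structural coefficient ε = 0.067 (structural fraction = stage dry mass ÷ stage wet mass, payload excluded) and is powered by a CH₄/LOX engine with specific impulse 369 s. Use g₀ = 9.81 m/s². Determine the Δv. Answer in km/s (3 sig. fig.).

Δv ≈ 7.10 km/s

Stage wet mass = m₀ − payload = 156,000 − 12,300 = 143,700 kg.
Stage dry mass = ε × stage wet mass = 0.067 × 143,700 = 9,627.9 kg.
Burnout mass m_f = stage dry + payload = 9,627.9 + 12,300 = 21,927.9 kg.
v_e = Isp · g₀ = 369 × 9.81 = 3619.9 m/s.
Using Δv = v_e ln(m₀/m_f): Δv = v_e · ln(156,000/21,927.9) = 3619.9 × ln(7.114) = 3619.9 × 1.9621 ≈ 7103 m/s.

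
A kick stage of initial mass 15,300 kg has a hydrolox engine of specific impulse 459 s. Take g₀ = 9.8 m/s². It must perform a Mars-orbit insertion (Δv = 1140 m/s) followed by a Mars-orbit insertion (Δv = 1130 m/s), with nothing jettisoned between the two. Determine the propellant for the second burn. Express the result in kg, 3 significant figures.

propellant for the second burn ≈ 2640 kg

v_e = Isp · g₀ = 459 × 9.8 = 4498.2 m/s.
After the first burn: m = 15300 × exp(−1140/4498.2) = 15300 × 0.77613 = 11,874.8 kg.
After the second burn: m = 11,874.8 × exp(−1130/4498.2) = 11,874.8 × 0.77786 = 9,236.93 kg.
Second-burn propellant = 11,874.8 − 9,236.93 = 2,637.87 kg.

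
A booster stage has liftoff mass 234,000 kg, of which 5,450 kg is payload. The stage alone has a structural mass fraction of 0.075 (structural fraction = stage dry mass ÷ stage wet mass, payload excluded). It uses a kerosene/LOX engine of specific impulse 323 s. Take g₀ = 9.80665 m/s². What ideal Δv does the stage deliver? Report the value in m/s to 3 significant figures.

Stage wet mass = m₀ − payload = 234,000 − 5,450 = 228,550 kg.
Stage dry mass = ε × stage wet mass = 0.075 × 228,550 = 17,141.3 kg.
Burnout mass m_f = stage dry + payload = 17,141.3 + 5,450 = 22,591.3 kg.
v_e = Isp · g₀ = 323 × 9.80665 = 3167.5 m/s.
From the ideal rocket equation, Δv = v_e · ln(234,000/22,591.3) = 3167.5 × ln(10.36) = 3167.5 × 2.3378 ≈ 7405 m/s.

Δv ≈ 7400 m/s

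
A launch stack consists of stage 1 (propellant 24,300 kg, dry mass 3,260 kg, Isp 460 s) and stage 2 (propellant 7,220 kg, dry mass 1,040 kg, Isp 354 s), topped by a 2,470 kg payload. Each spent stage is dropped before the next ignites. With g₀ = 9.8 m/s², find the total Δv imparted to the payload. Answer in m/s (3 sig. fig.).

Ignition mass of stage 1 = 24,300+3,260 + 7,220+1,040 + 2,470 = 38,290 kg.
Stage 1: m₀ = 38,290 kg, m_f = 38,290 − 24,300 = 13,990 kg; Δv = 460×9.8×ln(2.737) = 4508.0×1.0068 ≈ 4539 m/s.
Stage 2: m₀ = 10,730 kg, m_f = 10,730 − 7,220 = 3,510 kg; Δv = 354×9.8×ln(3.057) = 3469.2×1.1174 ≈ 3877 m/s.
Total Δv = 4539 + 3877 = 8416 m/s.

Δv ≈ 8420 m/s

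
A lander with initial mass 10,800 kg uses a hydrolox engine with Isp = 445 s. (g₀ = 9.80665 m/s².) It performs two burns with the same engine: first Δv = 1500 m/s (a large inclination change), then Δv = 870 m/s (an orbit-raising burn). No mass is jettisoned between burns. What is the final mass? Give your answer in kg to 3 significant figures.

final mass ≈ 6270 kg

v_e = Isp · g₀ = 445 × 9.80665 = 4364.0 m/s.
After the first burn: m = 10800 × exp(−1500/4364.0) = 10800 × 0.70912 = 7,658.5 kg.
After the second burn: m = 7,658.5 × exp(−870/4364.0) = 7,658.5 × 0.81925 = 6,274.23 kg.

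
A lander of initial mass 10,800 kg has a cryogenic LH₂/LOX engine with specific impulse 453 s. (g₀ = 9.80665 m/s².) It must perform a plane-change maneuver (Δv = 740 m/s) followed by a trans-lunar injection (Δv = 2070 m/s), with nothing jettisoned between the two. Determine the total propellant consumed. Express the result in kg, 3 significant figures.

v_e = Isp · g₀ = 453 × 9.80665 = 4442.4 m/s.
After the first burn: m = 10800 × exp(−740/4442.4) = 10800 × 0.84656 = 9,142.85 kg.
After the second burn: m = 9,142.85 × exp(−2070/4442.4) = 9,142.85 × 0.62753 = 5,737.41 kg.
Total propellant = m₀ − m_final = 10800 − 5,737.41 = 5,062.59 kg.

total propellant consumed ≈ 5060 kg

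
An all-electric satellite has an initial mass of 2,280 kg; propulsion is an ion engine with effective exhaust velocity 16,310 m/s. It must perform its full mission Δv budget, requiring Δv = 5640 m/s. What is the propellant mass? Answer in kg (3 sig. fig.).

propellant mass ≈ 667 kg

m₀/m_f = exp(Δv / v_e) = exp(5640 / 16310.0) = exp(0.3458) = 1.4131.
m_f = 2,280 / 1.4131 = 1,613.47 kg, so propellant = m₀ − m_f = 2,280 − 1,613.47 = 666.53 kg.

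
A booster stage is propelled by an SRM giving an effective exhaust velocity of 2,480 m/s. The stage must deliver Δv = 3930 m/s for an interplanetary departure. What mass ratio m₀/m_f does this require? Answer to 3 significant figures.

Rocket equation: m₀/m_f = exp(Δv / v_e) = exp(3930 / 2480.0) = exp(1.5847) = 4.8777.

mass ratio ≈ 4.88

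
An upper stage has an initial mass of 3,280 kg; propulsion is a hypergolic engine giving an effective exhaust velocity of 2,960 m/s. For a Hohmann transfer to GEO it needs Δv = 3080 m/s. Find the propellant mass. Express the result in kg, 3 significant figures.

propellant mass ≈ 2120 kg

Rocket equation: m₀/m_f = exp(Δv / v_e) = exp(3080 / 2960.0) = exp(1.0405) = 2.8307.
m_f = 3,280 / 2.8307 = 1,158.72 kg, so propellant = m₀ − m_f = 3,280 − 1,158.72 = 2,121.28 kg.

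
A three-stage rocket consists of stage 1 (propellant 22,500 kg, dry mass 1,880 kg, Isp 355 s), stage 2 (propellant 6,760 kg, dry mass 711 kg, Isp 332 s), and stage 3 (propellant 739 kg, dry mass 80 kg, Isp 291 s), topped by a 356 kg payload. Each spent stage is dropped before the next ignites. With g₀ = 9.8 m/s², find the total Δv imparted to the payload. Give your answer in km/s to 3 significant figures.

Δv ≈ 11.8 km/s

Ignition mass of stage 1 = 22,500+1,880 + 6,760+711 + 739+80 + 356 = 33,026 kg.
Stage 1: m₀ = 33,026 kg, m_f = 33,026 − 22,500 = 10,526 kg; Δv = 355×9.8×ln(3.138) = 3479.0×1.1434 ≈ 3978 m/s.
Stage 2: m₀ = 8,646 kg, m_f = 8,646 − 6,760 = 1,886 kg; Δv = 332×9.8×ln(4.584) = 3253.6×1.5226 ≈ 4954 m/s.
Stage 3: m₀ = 1,175 kg, m_f = 1,175 − 739 = 436 kg; Δv = 291×9.8×ln(2.695) = 2851.8×0.9914 ≈ 2827 m/s.
Total Δv = 3978 + 4954 + 2827 = 11759 m/s.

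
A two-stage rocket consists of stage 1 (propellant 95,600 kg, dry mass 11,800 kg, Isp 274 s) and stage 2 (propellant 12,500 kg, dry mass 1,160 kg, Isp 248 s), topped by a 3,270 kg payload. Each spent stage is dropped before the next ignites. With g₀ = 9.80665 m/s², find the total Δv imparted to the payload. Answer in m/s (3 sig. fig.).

Ignition mass of stage 1 = 95,600+11,800 + 12,500+1,160 + 3,270 = 124,330 kg.
Stage 1: m₀ = 124,330 kg, m_f = 124,330 − 95,600 = 28,730 kg; Δv = 274×9.80665×ln(4.328) = 2687.0×1.4650 ≈ 3936 m/s.
Stage 2: m₀ = 16,930 kg, m_f = 16,930 − 12,500 = 4,430 kg; Δv = 248×9.80665×ln(3.822) = 2432.0×1.3407 ≈ 3261 m/s.
Total Δv = 3936 + 3261 = 7197 m/s.

Δv ≈ 7200 m/s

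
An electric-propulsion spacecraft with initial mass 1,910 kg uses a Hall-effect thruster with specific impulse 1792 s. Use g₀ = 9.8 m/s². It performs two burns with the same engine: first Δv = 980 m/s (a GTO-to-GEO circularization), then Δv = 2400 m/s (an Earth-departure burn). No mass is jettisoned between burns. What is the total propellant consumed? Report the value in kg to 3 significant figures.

v_e = Isp · g₀ = 1792 × 9.8 = 17561.6 m/s.
After the first burn: m = 1910 × exp(−980/17561.6) = 1910 × 0.94572 = 1,806.33 kg.
After the second burn: m = 1,806.33 × exp(−2400/17561.6) = 1,806.33 × 0.87227 = 1,575.61 kg.
Total propellant = m₀ − m_final = 1910 − 1,575.61 = 334.39 kg.

total propellant consumed ≈ 334 kg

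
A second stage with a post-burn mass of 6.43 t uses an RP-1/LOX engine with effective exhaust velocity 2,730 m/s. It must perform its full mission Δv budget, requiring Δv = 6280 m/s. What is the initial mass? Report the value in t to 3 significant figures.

initial mass ≈ 64.2 t

Rocket equation: m₀/m_f = exp(Δv / v_e) = exp(6280 / 2730.0) = exp(2.3004) = 9.9778.
m₀ = m_f × 9.9778 = 6.43 × 9.9778 = 64.1573 t.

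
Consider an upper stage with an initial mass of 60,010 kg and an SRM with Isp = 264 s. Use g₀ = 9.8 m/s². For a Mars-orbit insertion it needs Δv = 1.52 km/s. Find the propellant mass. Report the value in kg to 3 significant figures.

propellant mass ≈ 26700 kg

v_e = Isp · g₀ = 264 × 9.8 = 2587.2 m/s.
m₀/m_f = exp(Δv / v_e) = exp(1520 / 2587.2) = exp(0.5875) = 1.7995.
m_f = 60,010 / 1.7995 = 33,348.2 kg, so propellant = m₀ − m_f = 60,010 − 33,348.2 = 26,661.8 kg.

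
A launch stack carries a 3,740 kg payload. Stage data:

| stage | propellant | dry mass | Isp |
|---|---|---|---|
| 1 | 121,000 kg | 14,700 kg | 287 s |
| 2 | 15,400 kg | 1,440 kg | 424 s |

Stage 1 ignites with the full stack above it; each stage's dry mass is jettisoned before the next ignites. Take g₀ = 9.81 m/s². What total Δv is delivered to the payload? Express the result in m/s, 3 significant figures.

Ignition mass of stage 1 = 121,000+14,700 + 15,400+1,440 + 3,740 = 156,280 kg.
Stage 1: m₀ = 156,280 kg, m_f = 156,280 − 121,000 = 35,280 kg; Δv = 287×9.81×ln(4.43) = 2815.5×1.4883 ≈ 4190 m/s.
Stage 2: m₀ = 20,580 kg, m_f = 20,580 − 15,400 = 5,180 kg; Δv = 424×9.81×ln(3.973) = 4159.4×1.3795 ≈ 5738 m/s.
Total Δv = 4190 + 5738 = 9928 m/s.

Δv ≈ 9930 m/s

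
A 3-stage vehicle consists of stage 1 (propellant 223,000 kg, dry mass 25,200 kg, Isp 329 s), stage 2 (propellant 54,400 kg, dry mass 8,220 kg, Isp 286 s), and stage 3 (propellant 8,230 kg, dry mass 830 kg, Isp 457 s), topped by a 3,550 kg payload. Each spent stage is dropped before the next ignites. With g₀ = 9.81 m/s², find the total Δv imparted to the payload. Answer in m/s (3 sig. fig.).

Δv ≈ 12100 m/s

Ignition mass of stage 1 = 223,000+25,200 + 54,400+8,220 + 8,230+830 + 3,550 = 323,430 kg.
Stage 1: m₀ = 323,430 kg, m_f = 323,430 − 223,000 = 100,430 kg; Δv = 329×9.81×ln(3.22) = 3227.5×1.1695 ≈ 3775 m/s.
Stage 2: m₀ = 75,230 kg, m_f = 75,230 − 54,400 = 20,830 kg; Δv = 286×9.81×ln(3.612) = 2805.7×1.2842 ≈ 3603 m/s.
Stage 3: m₀ = 12,610 kg, m_f = 12,610 − 8,230 = 4,380 kg; Δv = 457×9.81×ln(2.879) = 4483.2×1.0574 ≈ 4741 m/s.
Total Δv = 3775 + 3603 + 4741 = 12119 m/s.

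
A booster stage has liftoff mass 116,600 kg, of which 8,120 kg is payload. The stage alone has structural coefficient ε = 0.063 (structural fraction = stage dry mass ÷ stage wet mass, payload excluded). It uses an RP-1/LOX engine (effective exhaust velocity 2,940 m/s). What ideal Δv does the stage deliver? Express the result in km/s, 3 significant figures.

Δv ≈ 6.04 km/s

Stage wet mass = m₀ − payload = 116,600 − 8,120 = 108,480 kg.
Stage dry mass = ε × stage wet mass = 0.063 × 108,480 = 6,834.24 kg.
Burnout mass m_f = stage dry + payload = 6,834.24 + 8,120 = 14,954.24 kg.
Rocket equation: Δv = v_e · ln(116,600/14,954.24) = 2940.0 × ln(7.797) = 2940.0 × 2.0538 ≈ 6038 m/s.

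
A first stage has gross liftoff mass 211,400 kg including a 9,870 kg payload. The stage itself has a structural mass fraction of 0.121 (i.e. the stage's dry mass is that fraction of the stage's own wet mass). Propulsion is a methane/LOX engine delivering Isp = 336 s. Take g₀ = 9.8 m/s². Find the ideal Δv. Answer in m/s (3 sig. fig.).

Δv ≈ 5990 m/s

Stage wet mass = m₀ − payload = 211,400 − 9,870 = 201,530 kg.
Stage dry mass = ε × stage wet mass = 0.121 × 201,530 = 24,385.1 kg.
Burnout mass m_f = stage dry + payload = 24,385.1 + 9,870 = 34,255.1 kg.
v_e = Isp · g₀ = 336 × 9.8 = 3292.8 m/s.
From the ideal rocket equation, Δv = v_e · ln(211,400/34,255.1) = 3292.8 × ln(6.171) = 3292.8 × 1.8199 ≈ 5993 m/s.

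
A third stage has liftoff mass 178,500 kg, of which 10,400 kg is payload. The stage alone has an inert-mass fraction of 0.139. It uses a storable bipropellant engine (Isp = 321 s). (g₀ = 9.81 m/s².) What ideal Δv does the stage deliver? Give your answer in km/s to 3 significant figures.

Δv ≈ 5.24 km/s

Stage wet mass = m₀ − payload = 178,500 − 10,400 = 168,100 kg.
Stage dry mass = ε × stage wet mass = 0.139 × 168,100 = 23,365.9 kg.
Burnout mass m_f = stage dry + payload = 23,365.9 + 10,400 = 33,765.9 kg.
v_e = Isp · g₀ = 321 × 9.81 = 3149.0 m/s.
Δv = v_e · ln(178,500/33,765.9) = 3149.0 × ln(5.286) = 3149.0 × 1.6651 ≈ 5244 m/s.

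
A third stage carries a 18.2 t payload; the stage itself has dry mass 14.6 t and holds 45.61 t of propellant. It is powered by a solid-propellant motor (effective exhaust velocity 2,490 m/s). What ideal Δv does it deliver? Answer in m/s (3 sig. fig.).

m₀ = payload + dry + propellant = 18.2 + 14.6 + 45.61 = 78.41 t.
m_f = payload + dry = 18.2 + 14.6 = 32.8 t.
Rocket equation: Δv = v_e · ln(m₀/m_f) = 2490.0 × ln(2.391) = 2490.0 × 0.8715 ≈ 2170.1 m/s.

Δv ≈ 2170 m/s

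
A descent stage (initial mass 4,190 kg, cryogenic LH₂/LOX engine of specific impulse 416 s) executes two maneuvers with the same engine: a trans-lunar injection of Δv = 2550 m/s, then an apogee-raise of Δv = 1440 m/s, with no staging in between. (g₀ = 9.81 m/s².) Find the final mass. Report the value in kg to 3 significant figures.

final mass ≈ 1580 kg

v_e = Isp · g₀ = 416 × 9.81 = 4081.0 m/s.
After the first burn: m = 4190 × exp(−2550/4081.0) = 4190 × 0.53534 = 2,243.07 kg.
After the second burn: m = 2,243.07 × exp(−1440/4081.0) = 2,243.07 × 0.70268 = 1,576.16 kg.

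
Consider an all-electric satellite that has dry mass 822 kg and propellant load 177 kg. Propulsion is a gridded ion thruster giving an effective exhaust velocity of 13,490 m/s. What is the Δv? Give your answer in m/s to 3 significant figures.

Δv ≈ 2630 m/s

m₀ = m_dry + m_prop = 822 + 177 = 999 kg.
Δv = v_e · ln(m₀/m_f) = 13490.0 × ln(1.215) = 13490.0 × 0.1950 ≈ 2630.7 m/s.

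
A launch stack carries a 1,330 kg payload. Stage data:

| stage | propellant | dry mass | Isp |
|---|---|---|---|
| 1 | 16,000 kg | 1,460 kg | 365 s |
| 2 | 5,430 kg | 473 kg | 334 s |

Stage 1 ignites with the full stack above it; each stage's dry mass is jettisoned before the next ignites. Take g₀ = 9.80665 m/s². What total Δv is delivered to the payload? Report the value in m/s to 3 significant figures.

Δv ≈ 8290 m/s

Ignition mass of stage 1 = 16,000+1,460 + 5,430+473 + 1,330 = 24,693 kg.
Stage 1: m₀ = 24,693 kg, m_f = 24,693 − 16,000 = 8,693 kg; Δv = 365×9.80665×ln(2.841) = 3579.4×1.0440 ≈ 3737 m/s.
Stage 2: m₀ = 7,233 kg, m_f = 7,233 − 5,430 = 1,803 kg; Δv = 334×9.80665×ln(4.012) = 3275.4×1.3892 ≈ 4550 m/s.
Total Δv = 3737 + 4550 = 8287 m/s.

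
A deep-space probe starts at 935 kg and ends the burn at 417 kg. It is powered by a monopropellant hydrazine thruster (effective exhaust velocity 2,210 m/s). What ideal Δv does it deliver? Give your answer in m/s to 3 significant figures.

Δv ≈ 1780 m/s

Δv = v_e · ln(m₀/m_f) = 2210.0 × ln(2.242) = 2210.0 × 0.8075 ≈ 1784.5 m/s.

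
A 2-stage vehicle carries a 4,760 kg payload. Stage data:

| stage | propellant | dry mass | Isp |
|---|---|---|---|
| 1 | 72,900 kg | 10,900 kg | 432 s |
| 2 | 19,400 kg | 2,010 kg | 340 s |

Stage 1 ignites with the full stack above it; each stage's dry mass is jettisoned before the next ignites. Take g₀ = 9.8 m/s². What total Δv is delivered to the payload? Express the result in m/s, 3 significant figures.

Ignition mass of stage 1 = 72,900+10,900 + 19,400+2,010 + 4,760 = 109,970 kg.
Stage 1: m₀ = 109,970 kg, m_f = 109,970 − 72,900 = 37,070 kg; Δv = 432×9.8×ln(2.967) = 4233.6×1.0874 ≈ 4604 m/s.
Stage 2: m₀ = 26,170 kg, m_f = 26,170 − 19,400 = 6,770 kg; Δv = 340×9.8×ln(3.866) = 3332.0×1.3521 ≈ 4505 m/s.
Total Δv = 4604 + 4505 = 9109 m/s.

Δv ≈ 9110 m/s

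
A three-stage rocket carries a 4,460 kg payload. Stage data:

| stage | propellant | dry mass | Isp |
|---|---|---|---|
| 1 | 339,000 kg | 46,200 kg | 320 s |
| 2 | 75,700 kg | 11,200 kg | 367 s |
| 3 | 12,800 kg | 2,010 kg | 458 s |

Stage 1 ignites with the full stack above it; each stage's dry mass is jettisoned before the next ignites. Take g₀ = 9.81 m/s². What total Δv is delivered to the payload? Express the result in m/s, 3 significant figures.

Ignition mass of stage 1 = 339,000+46,200 + 75,700+11,200 + 12,800+2,010 + 4,460 = 491,370 kg.
Stage 1: m₀ = 491,370 kg, m_f = 491,370 − 339,000 = 152,370 kg; Δv = 320×9.81×ln(3.225) = 3139.2×1.1709 ≈ 3676 m/s.
Stage 2: m₀ = 106,170 kg, m_f = 106,170 − 75,700 = 30,470 kg; Δv = 367×9.81×ln(3.484) = 3600.3×1.2483 ≈ 4494 m/s.
Stage 3: m₀ = 19,270 kg, m_f = 19,270 − 12,800 = 6,470 kg; Δv = 458×9.81×ln(2.978) = 4493.0×1.0914 ≈ 4904 m/s.
Total Δv = 3676 + 4494 + 4904 = 13074 m/s.

Δv ≈ 13100 m/s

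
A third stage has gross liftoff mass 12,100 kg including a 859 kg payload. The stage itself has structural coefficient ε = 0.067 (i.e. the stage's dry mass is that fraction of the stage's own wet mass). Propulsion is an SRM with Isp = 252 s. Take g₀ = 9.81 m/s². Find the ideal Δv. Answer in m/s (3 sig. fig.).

Stage wet mass = m₀ − payload = 12,100 − 859 = 11,241 kg.
Stage dry mass = ε × stage wet mass = 0.067 × 11,241 = 753.147 kg.
Burnout mass m_f = stage dry + payload = 753.147 + 859 = 1,612.147 kg.
v_e = Isp · g₀ = 252 × 9.81 = 2472.1 m/s.
Using Δv = v_e ln(m₀/m_f): Δv = v_e · ln(12,100/1,612.147) = 2472.1 × ln(7.506) = 2472.1 × 2.0156 ≈ 4983 m/s.

Δv ≈ 4980 m/s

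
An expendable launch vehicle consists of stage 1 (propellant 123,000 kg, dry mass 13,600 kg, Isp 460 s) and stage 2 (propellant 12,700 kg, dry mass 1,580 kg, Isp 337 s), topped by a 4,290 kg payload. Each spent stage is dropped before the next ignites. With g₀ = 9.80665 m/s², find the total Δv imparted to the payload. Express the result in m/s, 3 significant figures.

Δv ≈ 10900 m/s

Ignition mass of stage 1 = 123,000+13,600 + 12,700+1,580 + 4,290 = 155,170 kg.
Stage 1: m₀ = 155,170 kg, m_f = 155,170 − 123,000 = 32,170 kg; Δv = 460×9.80665×ln(4.823) = 4511.1×1.5735 ≈ 7098 m/s.
Stage 2: m₀ = 18,570 kg, m_f = 18,570 − 12,700 = 5,870 kg; Δv = 337×9.80665×ln(3.164) = 3304.8×1.1517 ≈ 3806 m/s.
Total Δv = 7098 + 3806 = 10904 m/s.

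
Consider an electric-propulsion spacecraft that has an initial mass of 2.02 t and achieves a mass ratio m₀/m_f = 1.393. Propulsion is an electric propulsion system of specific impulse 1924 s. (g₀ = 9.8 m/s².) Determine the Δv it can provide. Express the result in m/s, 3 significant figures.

v_e = Isp · g₀ = 1924 × 9.8 = 18855.2 m/s.
Using Δv = v_e ln(m₀/m_f): Δv = v_e · ln(1.393) = 18855.2 × 0.3315 ≈ 6249.7 m/s.

Δv ≈ 6250 m/s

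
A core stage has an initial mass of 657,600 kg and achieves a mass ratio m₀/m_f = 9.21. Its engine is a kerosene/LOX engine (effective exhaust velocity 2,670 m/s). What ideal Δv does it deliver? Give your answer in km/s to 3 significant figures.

Δv ≈ 5.93 km/s

Δv = v_e · ln(9.21) = 2670.0 × 2.2203 ≈ 5928.2 m/s.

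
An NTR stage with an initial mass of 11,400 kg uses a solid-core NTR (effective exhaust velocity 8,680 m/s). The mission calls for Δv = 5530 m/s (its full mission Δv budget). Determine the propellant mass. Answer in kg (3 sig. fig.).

m₀/m_f = exp(Δv / v_e) = exp(5530 / 8680.0) = exp(0.6371) = 1.8910.
m_f = 11,400 / 1.8910 = 6,028.56 kg, so propellant = m₀ − m_f = 11,400 − 6,028.56 = 5,371.44 kg.

propellant mass ≈ 5370 kg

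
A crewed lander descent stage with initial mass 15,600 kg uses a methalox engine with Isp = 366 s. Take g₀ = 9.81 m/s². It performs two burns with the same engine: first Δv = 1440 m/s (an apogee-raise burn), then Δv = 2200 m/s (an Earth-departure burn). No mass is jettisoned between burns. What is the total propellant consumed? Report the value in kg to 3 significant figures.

total propellant consumed ≈ 9940 kg

v_e = Isp · g₀ = 366 × 9.81 = 3590.5 m/s.
After the first burn: m = 15600 × exp(−1440/3590.5) = 15600 × 0.66961 = 10,445.9 kg.
After the second burn: m = 10,445.9 × exp(−2200/3590.5) = 10,445.9 × 0.54187 = 5,660.32 kg.
Total propellant = m₀ − m_final = 15600 − 5,660.32 = 9,939.68 kg.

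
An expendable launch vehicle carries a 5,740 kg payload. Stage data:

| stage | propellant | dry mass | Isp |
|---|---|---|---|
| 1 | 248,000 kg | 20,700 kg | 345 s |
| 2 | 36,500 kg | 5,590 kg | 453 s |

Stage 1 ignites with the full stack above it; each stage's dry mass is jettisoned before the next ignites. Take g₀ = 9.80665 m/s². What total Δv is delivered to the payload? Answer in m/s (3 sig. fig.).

Ignition mass of stage 1 = 248,000+20,700 + 36,500+5,590 + 5,740 = 316,530 kg.
Stage 1: m₀ = 316,530 kg, m_f = 316,530 − 248,000 = 68,530 kg; Δv = 345×9.80665×ln(4.619) = 3383.3×1.5301 ≈ 5177 m/s.
Stage 2: m₀ = 47,830 kg, m_f = 47,830 − 36,500 = 11,330 kg; Δv = 453×9.80665×ln(4.222) = 4442.4×1.4402 ≈ 6398 m/s.
Total Δv = 5177 + 6398 = 11575 m/s.

Δv ≈ 11600 m/s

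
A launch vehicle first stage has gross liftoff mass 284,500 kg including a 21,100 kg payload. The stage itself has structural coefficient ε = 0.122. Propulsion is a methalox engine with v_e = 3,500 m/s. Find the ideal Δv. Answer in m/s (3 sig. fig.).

Stage wet mass = m₀ − payload = 284,500 − 21,100 = 263,400 kg.
Stage dry mass = ε × stage wet mass = 0.122 × 263,400 = 32,134.8 kg.
Burnout mass m_f = stage dry + payload = 32,134.8 + 21,100 = 53,234.8 kg.
Δv = v_e · ln(284,500/53,234.8) = 3500.0 × ln(5.344) = 3500.0 × 1.6760 ≈ 5866 m/s.

Δv ≈ 5870 m/s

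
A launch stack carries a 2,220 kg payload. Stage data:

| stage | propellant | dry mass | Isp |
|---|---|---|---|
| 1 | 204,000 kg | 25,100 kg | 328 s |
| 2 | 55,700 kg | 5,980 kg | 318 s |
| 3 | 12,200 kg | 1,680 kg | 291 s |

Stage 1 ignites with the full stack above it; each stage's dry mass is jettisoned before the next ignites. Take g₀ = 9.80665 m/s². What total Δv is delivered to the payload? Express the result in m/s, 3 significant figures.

Δv ≈ 11500 m/s

Ignition mass of stage 1 = 204,000+25,100 + 55,700+5,980 + 12,200+1,680 + 2,220 = 306,880 kg.
Stage 1: m₀ = 306,880 kg, m_f = 306,880 − 204,000 = 102,880 kg; Δv = 328×9.80665×ln(2.983) = 3216.6×1.0929 ≈ 3515 m/s.
Stage 2: m₀ = 77,780 kg, m_f = 77,780 − 55,700 = 22,080 kg; Δv = 318×9.80665×ln(3.523) = 3118.5×1.2592 ≈ 3927 m/s.
Stage 3: m₀ = 16,100 kg, m_f = 16,100 − 12,200 = 3,900 kg; Δv = 291×9.80665×ln(4.128) = 2853.7×1.4178 ≈ 4046 m/s.
Total Δv = 3515 + 3927 + 4046 = 11488 m/s.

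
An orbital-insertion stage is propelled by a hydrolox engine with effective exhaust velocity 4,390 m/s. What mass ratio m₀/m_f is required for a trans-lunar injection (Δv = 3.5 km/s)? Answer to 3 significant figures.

mass ratio ≈ 2.22

By the Tsiolkovsky rocket equation, m₀/m_f = exp(Δv / v_e) = exp(3500 / 4390.0) = exp(0.7973) = 2.2195.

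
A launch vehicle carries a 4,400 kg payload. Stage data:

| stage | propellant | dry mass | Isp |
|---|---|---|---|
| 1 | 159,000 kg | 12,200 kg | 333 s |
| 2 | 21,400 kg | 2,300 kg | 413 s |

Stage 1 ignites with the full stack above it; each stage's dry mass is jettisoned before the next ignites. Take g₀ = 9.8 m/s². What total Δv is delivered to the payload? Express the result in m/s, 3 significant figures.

Δv ≈ 11000 m/s

Ignition mass of stage 1 = 159,000+12,200 + 21,400+2,300 + 4,400 = 199,300 kg.
Stage 1: m₀ = 199,300 kg, m_f = 199,300 − 159,000 = 40,300 kg; Δv = 333×9.8×ln(4.945) = 3263.4×1.5985 ≈ 5216 m/s.
Stage 2: m₀ = 28,100 kg, m_f = 28,100 − 21,400 = 6,700 kg; Δv = 413×9.8×ln(4.194) = 4047.4×1.4337 ≈ 5803 m/s.
Total Δv = 5216 + 5803 = 11019 m/s.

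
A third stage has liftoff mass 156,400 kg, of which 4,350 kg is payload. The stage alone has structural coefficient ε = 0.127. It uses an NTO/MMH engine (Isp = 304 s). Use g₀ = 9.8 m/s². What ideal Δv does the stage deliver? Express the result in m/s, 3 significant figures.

Stage wet mass = m₀ − payload = 156,400 − 4,350 = 152,050 kg.
Stage dry mass = ε × stage wet mass = 0.127 × 152,050 = 19,310.4 kg.
Burnout mass m_f = stage dry + payload = 19,310.4 + 4,350 = 23,660.4 kg.
v_e = Isp · g₀ = 304 × 9.8 = 2979.2 m/s.
From the ideal rocket equation, Δv = v_e · ln(156,400/23,660.4) = 2979.2 × ln(6.61) = 2979.2 × 1.8886 ≈ 5627 m/s.

Δv ≈ 5630 m/s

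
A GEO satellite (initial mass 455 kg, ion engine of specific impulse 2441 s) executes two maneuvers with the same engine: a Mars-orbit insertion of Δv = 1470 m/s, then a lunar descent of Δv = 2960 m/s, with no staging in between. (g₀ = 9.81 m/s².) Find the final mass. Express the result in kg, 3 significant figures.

final mass ≈ 378 kg

v_e = Isp · g₀ = 2441 × 9.81 = 23946.2 m/s.
After the first burn: m = 455 × exp(−1470/23946.2) = 455 × 0.94046 = 427.909 kg.
After the second burn: m = 427.909 × exp(−2960/23946.2) = 427.909 × 0.88372 = 378.152 kg.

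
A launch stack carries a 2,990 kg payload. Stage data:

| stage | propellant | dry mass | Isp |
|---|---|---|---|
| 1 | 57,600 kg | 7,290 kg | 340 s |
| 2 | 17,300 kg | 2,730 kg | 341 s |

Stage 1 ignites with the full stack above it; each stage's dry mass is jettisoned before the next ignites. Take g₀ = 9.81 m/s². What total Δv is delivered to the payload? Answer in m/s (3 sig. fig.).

Ignition mass of stage 1 = 57,600+7,290 + 17,300+2,730 + 2,990 = 87,910 kg.
Stage 1: m₀ = 87,910 kg, m_f = 87,910 − 57,600 = 30,310 kg; Δv = 340×9.81×ln(2.9) = 3335.4×1.0648 ≈ 3552 m/s.
Stage 2: m₀ = 23,020 kg, m_f = 23,020 − 17,300 = 5,720 kg; Δv = 341×9.81×ln(4.024) = 3345.2×1.3924 ≈ 4658 m/s.
Total Δv = 3552 + 4658 = 8210 m/s.

Δv ≈ 8210 m/s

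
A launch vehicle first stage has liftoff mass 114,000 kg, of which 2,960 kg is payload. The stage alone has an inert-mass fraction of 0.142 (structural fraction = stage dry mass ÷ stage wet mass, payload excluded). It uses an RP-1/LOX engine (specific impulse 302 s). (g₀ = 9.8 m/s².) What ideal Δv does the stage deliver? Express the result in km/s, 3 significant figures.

Δv ≈ 5.35 km/s

Stage wet mass = m₀ − payload = 114,000 − 2,960 = 111,040 kg.
Stage dry mass = ε × stage wet mass = 0.142 × 111,040 = 15,767.7 kg.
Burnout mass m_f = stage dry + payload = 15,767.7 + 2,960 = 18,727.7 kg.
v_e = Isp · g₀ = 302 × 9.8 = 2959.6 m/s.
From the ideal rocket equation, Δv = v_e · ln(114,000/18,727.7) = 2959.6 × ln(6.087) = 2959.6 × 1.8062 ≈ 5346 m/s.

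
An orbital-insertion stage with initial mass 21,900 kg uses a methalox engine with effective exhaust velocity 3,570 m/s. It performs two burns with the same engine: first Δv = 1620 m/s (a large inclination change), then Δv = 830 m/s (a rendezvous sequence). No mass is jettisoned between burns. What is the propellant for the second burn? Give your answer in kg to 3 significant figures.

After the first burn: m = 21900 × exp(−1620/3570.0) = 21900 × 0.63522 = 13,911.3 kg.
After the second burn: m = 13,911.3 × exp(−830/3570.0) = 13,911.3 × 0.79256 = 11,025.5 kg.
Second-burn propellant = 13,911.3 − 11,025.5 = 2,885.8 kg.

propellant for the second burn ≈ 2890 kg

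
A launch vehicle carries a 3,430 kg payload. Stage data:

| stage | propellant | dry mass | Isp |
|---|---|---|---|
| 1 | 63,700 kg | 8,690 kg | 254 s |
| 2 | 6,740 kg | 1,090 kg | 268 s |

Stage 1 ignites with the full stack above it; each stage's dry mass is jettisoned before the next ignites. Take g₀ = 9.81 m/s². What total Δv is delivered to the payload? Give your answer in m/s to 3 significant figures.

Ignition mass of stage 1 = 63,700+8,690 + 6,740+1,090 + 3,430 = 83,650 kg.
Stage 1: m₀ = 83,650 kg, m_f = 83,650 − 63,700 = 19,950 kg; Δv = 254×9.81×ln(4.193) = 2491.7×1.4334 ≈ 3572 m/s.
Stage 2: m₀ = 11,260 kg, m_f = 11,260 − 6,740 = 4,520 kg; Δv = 268×9.81×ln(2.491) = 2629.1×0.9127 ≈ 2400 m/s.
Total Δv = 3572 + 2400 = 5972 m/s.

Δv ≈ 5970 m/s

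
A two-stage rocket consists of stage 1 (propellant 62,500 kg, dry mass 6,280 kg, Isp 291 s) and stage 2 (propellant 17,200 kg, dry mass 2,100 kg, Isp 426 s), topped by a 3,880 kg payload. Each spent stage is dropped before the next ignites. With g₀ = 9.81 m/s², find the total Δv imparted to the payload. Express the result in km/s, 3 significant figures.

Ignition mass of stage 1 = 62,500+6,280 + 17,200+2,100 + 3,880 = 91,960 kg.
Stage 1: m₀ = 91,960 kg, m_f = 91,960 − 62,500 = 29,460 kg; Δv = 291×9.81×ln(3.122) = 2854.7×1.1383 ≈ 3250 m/s.
Stage 2: m₀ = 23,180 kg, m_f = 23,180 − 17,200 = 5,980 kg; Δv = 426×9.81×ln(3.876) = 4179.1×1.3549 ≈ 5662 m/s.
Total Δv = 3250 + 5662 = 8912 m/s.

Δv ≈ 8.91 km/s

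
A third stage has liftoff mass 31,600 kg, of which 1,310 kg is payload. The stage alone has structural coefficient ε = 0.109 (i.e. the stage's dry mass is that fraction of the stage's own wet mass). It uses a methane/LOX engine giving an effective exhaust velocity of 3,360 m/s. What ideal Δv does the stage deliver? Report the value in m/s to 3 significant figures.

Stage wet mass = m₀ − payload = 31,600 − 1,310 = 30,290 kg.
Stage dry mass = ε × stage wet mass = 0.109 × 30,290 = 3,301.61 kg.
Burnout mass m_f = stage dry + payload = 3,301.61 + 1,310 = 4,611.61 kg.
Δv = v_e · ln(31,600/4,611.61) = 3360.0 × ln(6.852) = 3360.0 × 1.9246 ≈ 6467 m/s.

Δv ≈ 6470 m/s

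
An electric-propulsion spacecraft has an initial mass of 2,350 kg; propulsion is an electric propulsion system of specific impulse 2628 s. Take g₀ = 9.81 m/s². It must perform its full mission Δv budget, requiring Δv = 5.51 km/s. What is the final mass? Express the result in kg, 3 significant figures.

final mass ≈ 1900 kg

v_e = Isp · g₀ = 2628 × 9.81 = 25780.7 m/s.
m₀/m_f = exp(Δv / v_e) = exp(5510 / 25780.7) = exp(0.2137) = 1.2383.
m_f = m₀ / 1.2383 = 2,350 / 1.2383 = 1,897.76 kg.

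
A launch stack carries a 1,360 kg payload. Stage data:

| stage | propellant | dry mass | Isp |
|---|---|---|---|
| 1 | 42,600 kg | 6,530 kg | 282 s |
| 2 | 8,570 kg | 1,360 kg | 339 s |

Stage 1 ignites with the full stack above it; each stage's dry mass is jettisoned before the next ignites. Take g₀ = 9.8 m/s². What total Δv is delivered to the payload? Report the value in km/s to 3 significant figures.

Δv ≈ 8.10 km/s

Ignition mass of stage 1 = 42,600+6,530 + 8,570+1,360 + 1,360 = 60,420 kg.
Stage 1: m₀ = 60,420 kg, m_f = 60,420 − 42,600 = 17,820 kg; Δv = 282×9.8×ln(3.391) = 2763.6×1.2210 ≈ 3374 m/s.
Stage 2: m₀ = 11,290 kg, m_f = 11,290 − 8,570 = 2,720 kg; Δv = 339×9.8×ln(4.151) = 3322.2×1.4233 ≈ 4728 m/s.
Total Δv = 3374 + 4728 = 8102 m/s.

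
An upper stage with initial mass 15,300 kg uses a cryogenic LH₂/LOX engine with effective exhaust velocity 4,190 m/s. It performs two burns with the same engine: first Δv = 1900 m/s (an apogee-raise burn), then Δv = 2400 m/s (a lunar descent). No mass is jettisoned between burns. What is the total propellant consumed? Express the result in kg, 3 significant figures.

total propellant consumed ≈ 9820 kg

After the first burn: m = 15300 × exp(−1900/4190.0) = 15300 × 0.63543 = 9,722.08 kg.
After the second burn: m = 9,722.08 × exp(−2400/4190.0) = 9,722.08 × 0.56395 = 5,482.77 kg.
Total propellant = m₀ − m_final = 15300 − 5,482.77 = 9,817.23 kg.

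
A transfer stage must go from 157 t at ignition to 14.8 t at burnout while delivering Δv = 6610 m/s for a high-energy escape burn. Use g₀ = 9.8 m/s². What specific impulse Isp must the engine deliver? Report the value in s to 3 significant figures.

ln(m₀/m_f) = ln(157000/14800) = ln(10.61) = 2.3616.
v_e = Δv / ln(m₀/m_f) = 6610 / 2.3616 = 2798.9 m/s.
Isp = v_e / g₀ = 2798.9 / 9.8 = 285.6 s.

Isp ≈ 286 s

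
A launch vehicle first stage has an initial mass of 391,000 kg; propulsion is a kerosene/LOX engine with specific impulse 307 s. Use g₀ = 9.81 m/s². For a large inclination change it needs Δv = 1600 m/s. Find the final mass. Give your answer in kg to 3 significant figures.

final mass ≈ 230000 kg

v_e = Isp · g₀ = 307 × 9.81 = 3011.7 m/s.
Rocket equation: m₀/m_f = exp(Δv / v_e) = exp(1600 / 3011.7) = exp(0.5313) = 1.7011.
m_f = m₀ / 1.7011 = 391,000 / 1.7011 = 229,851 kg.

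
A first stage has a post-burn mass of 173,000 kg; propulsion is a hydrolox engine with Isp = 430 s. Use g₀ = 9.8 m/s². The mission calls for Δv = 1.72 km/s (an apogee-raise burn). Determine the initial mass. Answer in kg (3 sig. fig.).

initial mass ≈ 260000 kg

v_e = Isp · g₀ = 430 × 9.8 = 4214.0 m/s.
From the ideal rocket equation, m₀/m_f = exp(Δv / v_e) = exp(1720 / 4214.0) = exp(0.4082) = 1.5041.
m₀ = m_f × 1.5041 = 173,000 × 1.5041 = 260,209 kg.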